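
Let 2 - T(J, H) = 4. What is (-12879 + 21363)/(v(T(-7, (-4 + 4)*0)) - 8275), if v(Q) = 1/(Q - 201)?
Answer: -287042/279971 ≈ -1.0253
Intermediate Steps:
T(J, H) = -2 (T(J, H) = 2 - 1*4 = 2 - 4 = -2)
v(Q) = 1/(-201 + Q)
(-12879 + 21363)/(v(T(-7, (-4 + 4)*0)) - 8275) = (-12879 + 21363)/(1/(-201 - 2) - 8275) = 8484/(1/(-203) - 8275) = 8484/(-1/203 - 8275) = 8484/(-1679826/203) = 8484*(-203/1679826) = -287042/279971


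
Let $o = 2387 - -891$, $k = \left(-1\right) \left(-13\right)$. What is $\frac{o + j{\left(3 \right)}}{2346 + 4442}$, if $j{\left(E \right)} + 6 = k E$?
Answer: $\frac{3311}{6788} \approx 0.48777$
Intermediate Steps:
$k = 13$
$j{\left(E \right)} = -6 + 13 E$
$o = 3278$ ($o = 2387 + 891 = 3278$)
$\frac{o + j{\left(3 \right)}}{2346 + 4442} = \frac{3278 + \left(-6 + 13 \cdot 3\right)}{2346 + 4442} = \frac{3278 + \left(-6 + 39\right)}{6788} = \left(3278 + 33\right) \frac{1}{6788} = 3311 \cdot \frac{1}{6788} = \frac{3311}{6788}$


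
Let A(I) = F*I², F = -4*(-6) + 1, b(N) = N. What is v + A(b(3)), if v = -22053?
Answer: -21828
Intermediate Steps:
F = 25 (F = 24 + 1 = 25)
A(I) = 25*I²
v + A(b(3)) = -22053 + 25*3² = -22053 + 25*9 = -22053 + 225 = -21828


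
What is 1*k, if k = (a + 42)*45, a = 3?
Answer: 2025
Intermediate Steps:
k = 2025 (k = (3 + 42)*45 = 45*45 = 2025)
1*k = 1*2025 = 2025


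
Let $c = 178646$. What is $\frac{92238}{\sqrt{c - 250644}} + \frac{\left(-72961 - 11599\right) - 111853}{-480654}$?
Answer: $\frac{65471}{160218} - \frac{46119 i \sqrt{71998}}{35999} \approx 0.40864 - 343.76 i$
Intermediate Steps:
$\frac{92238}{\sqrt{c - 250644}} + \frac{\left(-72961 - 11599\right) - 111853}{-480654} = \frac{92238}{\sqrt{178646 - 250644}} + \frac{\left(-72961 - 11599\right) - 111853}{-480654} = \frac{92238}{\sqrt{-71998}} + \left(-84560 - 111853\right) \left(- \frac{1}{480654}\right) = \frac{92238}{i \sqrt{71998}} - - \frac{65471}{160218} = 92238 \left(- \frac{i \sqrt{71998}}{71998}\right) + \frac{65471}{160218} = - \frac{46119 i \sqrt{71998}}{35999} + \frac{65471}{160218} = \frac{65471}{160218} - \frac{46119 i \sqrt{71998}}{35999}$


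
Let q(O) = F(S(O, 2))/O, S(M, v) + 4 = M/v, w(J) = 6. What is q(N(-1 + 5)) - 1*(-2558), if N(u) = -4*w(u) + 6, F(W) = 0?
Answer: 2558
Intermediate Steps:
S(M, v) = -4 + M/v
N(u) = -18 (N(u) = -4*6 + 6 = -24 + 6 = -18)
q(O) = 0 (q(O) = 0/O = 0)
q(N(-1 + 5)) - 1*(-2558) = 0 - 1*(-2558) = 0 + 2558 = 2558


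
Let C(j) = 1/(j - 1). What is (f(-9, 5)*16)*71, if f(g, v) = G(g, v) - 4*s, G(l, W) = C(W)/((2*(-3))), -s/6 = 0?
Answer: -142/3 ≈ -47.333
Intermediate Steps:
s = 0 (s = -6*0 = 0)
C(j) = 1/(-1 + j)
G(l, W) = -1/(6*(-1 + W)) (G(l, W) = 1/((-1 + W)*((2*(-3)))) = 1/((-1 + W)*(-6)) = -⅙/(-1 + W) = -1/(6*(-1 + W)))
f(g, v) = -1/(-6 + 6*v) (f(g, v) = -1/(-6 + 6*v) - 4*0 = -1/(-6 + 6*v) + 0 = -1/(-6 + 6*v))
(f(-9, 5)*16)*71 = (-1/(-6 + 6*5)*16)*71 = (-1/(-6 + 30)*16)*71 = (-1/24*16)*71 = (-1*1/24*16)*71 = -1/24*16*71 = -⅔*71 = -142/3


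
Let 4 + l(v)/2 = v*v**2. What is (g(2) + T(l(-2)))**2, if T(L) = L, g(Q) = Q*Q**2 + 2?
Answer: 196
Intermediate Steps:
g(Q) = 2 + Q**3 (g(Q) = Q**3 + 2 = 2 + Q**3)
l(v) = -8 + 2*v**3 (l(v) = -8 + 2*(v*v**2) = -8 + 2*v**3)
(g(2) + T(l(-2)))**2 = ((2 + 2**3) + (-8 + 2*(-2)**3))**2 = ((2 + 8) + (-8 + 2*(-8)))**2 = (10 + (-8 - 16))**2 = (10 - 24)**2 = (-14)**2 = 196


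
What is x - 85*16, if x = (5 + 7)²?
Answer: -1216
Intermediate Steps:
x = 144 (x = 12² = 144)
x - 85*16 = 144 - 85*16 = 144 - 1360 = -1216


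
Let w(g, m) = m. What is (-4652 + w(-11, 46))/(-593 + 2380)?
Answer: -4606/1787 ≈ -2.5775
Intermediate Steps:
(-4652 + w(-11, 46))/(-593 + 2380) = (-4652 + 46)/(-593 + 2380) = -4606/1787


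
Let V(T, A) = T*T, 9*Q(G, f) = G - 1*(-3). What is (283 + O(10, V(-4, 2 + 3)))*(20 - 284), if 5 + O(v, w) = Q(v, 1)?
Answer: -221320/3 ≈ -73773.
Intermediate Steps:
Q(G, f) = ⅓ + G/9 (Q(G, f) = (G - 1*(-3))/9 = (G + 3)/9 = (3 + G)/9 = ⅓ + G/9)
V(T, A) = T²
O(v, w) = -14/3 + v/9 (O(v, w) = -5 + (⅓ + v/9) = -14/3 + v/9)
(283 + O(10, V(-4, 2 + 3)))*(20 - 284) = (283 + (-14/3 + (⅑)*10))*(20 - 284) = (283 + (-14/3 + 10/9))*(-264) = (283 - 32/9)*(-264) = (2515/9)*(-264) = -221320/3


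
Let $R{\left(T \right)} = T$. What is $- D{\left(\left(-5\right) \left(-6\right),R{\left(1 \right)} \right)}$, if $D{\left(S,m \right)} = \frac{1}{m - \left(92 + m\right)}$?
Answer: $\frac{1}{92} \approx 0.01087$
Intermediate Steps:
$D{\left(S,m \right)} = - \frac{1}{92}$ ($D{\left(S,m \right)} = \frac{1}{-92} = - \frac{1}{92}$)
$- D{\left(\left(-5\right) \left(-6\right),R{\left(1 \right)} \right)} = \left(-1\right) \left(- \frac{1}{92}\right) = \frac{1}{92}$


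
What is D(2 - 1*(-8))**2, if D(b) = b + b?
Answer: 400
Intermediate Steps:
D(b) = 2*b
D(2 - 1*(-8))**2 = (2*(2 - 1*(-8)))**2 = (2*(2 + 8))**2 = (2*10)**2 = 20**2 = 400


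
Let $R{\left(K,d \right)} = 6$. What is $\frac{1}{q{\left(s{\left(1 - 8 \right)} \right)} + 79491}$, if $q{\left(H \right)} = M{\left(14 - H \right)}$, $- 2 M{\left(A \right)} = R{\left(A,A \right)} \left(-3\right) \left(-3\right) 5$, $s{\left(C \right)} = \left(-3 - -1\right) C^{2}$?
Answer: $\frac{1}{79356} \approx 1.2601 \cdot 10^{-5}$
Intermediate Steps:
$s{\left(C \right)} = - 2 C^{2}$ ($s{\left(C \right)} = \left(-3 + 1\right) C^{2} = - 2 C^{2}$)
$M{\left(A \right)} = -135$ ($M{\left(A \right)} = - \frac{6 \left(-3\right) \left(-3\right) 5}{2} = - \frac{\left(-18\right) \left(-3\right) 5}{2} = - \frac{54 \cdot 5}{2} = \left(- \frac{1}{2}\right) 270 = -135$)
$q{\left(H \right)} = -135$
$\frac{1}{q{\left(s{\left(1 - 8 \right)} \right)} + 79491} = \frac{1}{-135 + 79491} = \frac{1}{79356}$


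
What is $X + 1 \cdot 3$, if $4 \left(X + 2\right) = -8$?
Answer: $-1$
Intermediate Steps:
$X = -4$ ($X = -2 + \frac{1}{4} \left(-8\right) = -2 - 2 = -4$)
$X + 1 \cdot 3 = -4 + 1 \cdot 3 = -4 + 3 = -1$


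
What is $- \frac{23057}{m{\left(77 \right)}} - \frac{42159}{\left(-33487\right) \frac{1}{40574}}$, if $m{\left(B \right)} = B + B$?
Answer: $\frac{262654017205}{5156998} \approx 50932.0$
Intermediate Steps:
$m{\left(B \right)} = 2 B$
$- \frac{23057}{m{\left(77 \right)}} - \frac{42159}{\left(-33487\right) \frac{1}{40574}} = - \frac{23057}{2 \cdot 77} - \frac{42159}{\left(-33487\right) \frac{1}{40574}} = - \frac{23057}{154} - \frac{42159}{\left(-33487\right) \frac{1}{40574}} = \left(-23057\right) \frac{1}{154} - \frac{42159}{- \frac{33487}{40574}} = - \frac{23057}{154} - - \frac{1710559266}{33487} = - \frac{23057}{154} + \frac{1710559266}{33487} = \frac{262654017205}{5156998}$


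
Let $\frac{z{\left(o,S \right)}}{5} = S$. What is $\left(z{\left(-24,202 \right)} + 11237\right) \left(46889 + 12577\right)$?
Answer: $728280102$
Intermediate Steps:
$z{\left(o,S \right)} = 5 S$
$\left(z{\left(-24,202 \right)} + 11237\right) \left(46889 + 12577\right) = \left(5 \cdot 202 + 11237\right) \left(46889 + 12577\right) = \left(1010 + 11237\right) 59466 = 12247 \cdot 59466 = 728280102$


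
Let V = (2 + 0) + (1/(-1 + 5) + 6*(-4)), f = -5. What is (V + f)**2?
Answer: 11449/16 ≈ 715.56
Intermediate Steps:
V = -87/4 (V = 2 + (1/4 - 24) = 2 - 95/4 = -87/4 ≈ -21.750)
(V + f)**2 = (-87/4 - 5)**2 = (-107/4)**2 = 11449/16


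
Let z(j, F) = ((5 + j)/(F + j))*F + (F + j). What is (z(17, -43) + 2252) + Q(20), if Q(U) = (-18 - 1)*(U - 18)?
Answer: 28917/13 ≈ 2224.4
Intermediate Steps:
Q(U) = 342 - 19*U (Q(U) = -19*(-18 + U) = 342 - 19*U)
z(j, F) = F + j + F*(5 + j)/(F + j) (z(j, F) = ((5 + j)/(F + j))*F + (F + j) = F*(5 + j)/(F + j) + (F + j) = F + j + F*(5 + j)/(F + j))
(z(17, -43) + 2252) + Q(20) = (((-43)² + 17² + 5*(-43) + 3*(-43)*17)/(-43 + 17) + 2252) + (342 - 19*20) = ((1849 + 289 - 215 - 2193)/(-26) + 2252) + (342 - 380) = (-1/26*(-270) + 2252) - 38 = (135/13 + 2252) - 38 = 29411/13 - 38 = 28917/13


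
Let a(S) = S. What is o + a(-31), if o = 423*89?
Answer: 37616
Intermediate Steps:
o = 37647
o + a(-31) = 37647 - 31 = 37616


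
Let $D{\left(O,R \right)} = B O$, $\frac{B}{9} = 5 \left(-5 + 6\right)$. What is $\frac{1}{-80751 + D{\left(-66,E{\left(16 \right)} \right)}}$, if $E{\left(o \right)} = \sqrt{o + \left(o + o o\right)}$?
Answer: $- \frac{1}{83721} \approx -1.1944 \cdot 10^{-5}$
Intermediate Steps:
$B = 45$ ($B = 9 \cdot 5 \left(-5 + 6\right) = 9 \cdot 5 \cdot 1 = 9 \cdot 5 = 45$)
$E{\left(o \right)} = \sqrt{o^{2} + 2 o}$ ($E{\left(o \right)} = \sqrt{o + \left(o + o^{2}\right)} = \sqrt{o^{2} + 2 o}$)
$D{\left(O,R \right)} = 45 O$
$\frac{1}{-80751 + D{\left(-66,E{\left(16 \right)} \right)}} = \frac{1}{-80751 + 45 \left(-66\right)} = \frac{1}{-80751 - 2970} = \frac{1}{-83721} = - \frac{1}{83721}$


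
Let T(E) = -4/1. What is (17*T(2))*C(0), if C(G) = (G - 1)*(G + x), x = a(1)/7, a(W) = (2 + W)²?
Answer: 612/7 ≈ 87.429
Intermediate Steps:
T(E) = -4 (T(E) = -4*1 = -4)
x = 9/7 (x = (2 + 1)²/7 = 3²*(⅐) = 9*(⅐) = 9/7 ≈ 1.2857)
C(G) = (-1 + G)*(9/7 + G) (C(G) = (G - 1)*(G + 9/7) = (-1 + G)*(9/7 + G))
(17*T(2))*C(0) = (17*(-4))*(-9/7 + 0² + (2/7)*0) = -68*(-9/7 + 0 + 0) = -68*(-9/7) = 612/7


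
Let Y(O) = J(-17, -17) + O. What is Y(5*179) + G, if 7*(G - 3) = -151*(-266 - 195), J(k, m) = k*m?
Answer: 77920/7 ≈ 11131.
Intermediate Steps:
G = 69632/7 (G = 3 + (-151*(-266 - 195))/7 = 3 + (-151*(-461))/7 = 3 + (1/7)*69611 = 3 + 69611/7 = 69632/7 ≈ 9947.4)
Y(O) = 289 + O (Y(O) = -17*(-17) + O = 289 + O)
Y(5*179) + G = (289 + 5*179) + 69632/7 = (289 + 895) + 69632/7 = 1184 + 69632/7 = 77920/7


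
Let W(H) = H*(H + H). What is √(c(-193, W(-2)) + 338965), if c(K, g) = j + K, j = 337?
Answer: √339109 ≈ 582.33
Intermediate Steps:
W(H) = 2*H² (W(H) = H*(2*H) = 2*H²)
c(K, g) = 337 + K
√(c(-193, W(-2)) + 338965) = √((337 - 193) + 338965) = √(144 + 338965) = √339109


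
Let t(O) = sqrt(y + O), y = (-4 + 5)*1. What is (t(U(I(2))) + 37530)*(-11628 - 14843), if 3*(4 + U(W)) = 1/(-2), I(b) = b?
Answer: -993456630 - 26471*I*sqrt(114)/6 ≈ -9.9346e+8 - 47106.0*I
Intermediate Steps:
y = 1 (y = 1*1 = 1)
U(W) = -25/6 (U(W) = -4 + (1/3)/(-2) = -4 + (1/3)*(-1/2) = -4 - 1/6 = -25/6)
t(O) = sqrt(1 + O)
(t(U(I(2))) + 37530)*(-11628 - 14843) = (sqrt(1 - 25/6) + 37530)*(-11628 - 14843) = (sqrt(-19/6) + 37530)*(-26471) = (I*sqrt(114)/6 + 37530)*(-26471) = (37530 + I*sqrt(114)/6)*(-26471) = -993456630 - 26471*I*sqrt(114)/6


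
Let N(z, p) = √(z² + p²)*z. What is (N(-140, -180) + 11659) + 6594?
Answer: 18253 - 2800*√130 ≈ -13672.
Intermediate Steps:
N(z, p) = z*√(p² + z²) (N(z, p) = √(p² + z²)*z = z*√(p² + z²))
(N(-140, -180) + 11659) + 6594 = (-140*√((-180)² + (-140)²) + 11659) + 6594 = (-140*√(32400 + 19600) + 11659) + 6594 = (-2800*√130 + 11659) + 6594 = (11659 - 2800*√130) + 6594 = 18253 - 2800*√130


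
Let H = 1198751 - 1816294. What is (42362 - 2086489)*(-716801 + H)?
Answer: 2727568597688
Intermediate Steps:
H = -617543
(42362 - 2086489)*(-716801 + H) = (42362 - 2086489)*(-716801 - 617543) = -2044127*(-1334344) = 2727568597688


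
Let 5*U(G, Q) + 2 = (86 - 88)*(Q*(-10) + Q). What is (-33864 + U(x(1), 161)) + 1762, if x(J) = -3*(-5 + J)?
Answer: -157614/5 ≈ -31523.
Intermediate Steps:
x(J) = 15 - 3*J
U(G, Q) = -2/5 + 18*Q/5 (U(G, Q) = -2/5 + ((86 - 88)*(Q*(-10) + Q))/5 = -2/5 + (-2*(-10*Q + Q))/5 = -2/5 + (-(-18)*Q)/5 = -2/5 + (18*Q)/5 = -2/5 + 18*Q/5)
(-33864 + U(x(1), 161)) + 1762 = (-33864 + (-2/5 + (18/5)*161)) + 1762 = (-33864 + (-2/5 + 2898/5)) + 1762 = (-33864 + 2896/5) + 1762 = -166424/5 + 1762 = -157614/5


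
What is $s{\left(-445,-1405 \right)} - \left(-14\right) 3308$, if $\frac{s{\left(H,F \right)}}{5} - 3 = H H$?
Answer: $1036452$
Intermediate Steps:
$s{\left(H,F \right)} = 15 + 5 H^{2}$ ($s{\left(H,F \right)} = 15 + 5 H H = 15 + 5 H^{2}$)
$s{\left(-445,-1405 \right)} - \left(-14\right) 3308 = \left(15 + 5 \left(-445\right)^{2}\right) - \left(-14\right) 3308 = \left(15 + 5 \cdot 198025\right) - -46312 = \left(15 + 990125\right) + 46312 = 990140 + 46312 = 1036452$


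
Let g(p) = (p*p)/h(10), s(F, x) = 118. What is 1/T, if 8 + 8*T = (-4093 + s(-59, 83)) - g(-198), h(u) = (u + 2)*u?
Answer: -80/43097 ≈ -0.0018563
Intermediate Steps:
h(u) = u*(2 + u) (h(u) = (2 + u)*u = u*(2 + u))
g(p) = p²/120 (g(p) = (p*p)/((10*(2 + 10))) = p²/((10*12)) = p²/120)
T = -43097/80 (T = -1 + ((-4093 + 118) - (-198)²/120)/8 = -1 + (-3975 - 39204/120)/8 = -1 + (-3975 - 1*3267/10)/8 = -1 + (-3975 - 3267/10)/8 = -1 + (⅛)*(-43017/10) = -1 - 43017/80 = -43097/80 ≈ -538.71)
1/T = 1/(-43097/80) = -80/43097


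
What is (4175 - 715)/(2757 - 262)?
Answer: 692/499 ≈ 1.3868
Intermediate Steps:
(4175 - 715)/(2757 - 262) = 3460/2495 = 3460*(1/2495) = 692/499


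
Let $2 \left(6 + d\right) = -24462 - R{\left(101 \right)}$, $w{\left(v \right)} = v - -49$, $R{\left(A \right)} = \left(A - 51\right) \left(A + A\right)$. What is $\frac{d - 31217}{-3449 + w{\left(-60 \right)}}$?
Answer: $\frac{12126}{865} \approx 14.018$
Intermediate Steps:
$R{\left(A \right)} = 2 A \left(-51 + A\right)$ ($R{\left(A \right)} = \left(-51 + A\right) 2 A = 2 A \left(-51 + A\right)$)
$w{\left(v \right)} = 49 + v$ ($w{\left(v \right)} = v + 49 = 49 + v$)
$d = -17287$ ($d = -6 + \frac{-24462 - 2 \cdot 101 \left(-51 + 101\right)}{2} = -6 + \frac{-24462 - 2 \cdot 101 \cdot 50}{2} = -6 + \frac{-24462 - 10100}{2} = -6 + \frac{1}{2} \left(-34562\right) = -6 - 17281 = -17287$)
$\frac{d - 31217}{-3449 + w{\left(-60 \right)}} = \frac{-17287 - 31217}{-3449 + \left(49 - 60\right)} = - \frac{48504}{-3449 - 11} = - \frac{48504}{-3460} = \left(-48504\right) \left(- \frac{1}{3460}\right) = \frac{12126}{865}$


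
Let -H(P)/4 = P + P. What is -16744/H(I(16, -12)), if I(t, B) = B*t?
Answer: -2093/192 ≈ -10.901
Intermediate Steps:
H(P) = -8*P (H(P) = -4*(P + P) = -8*P)
-16744/H(I(16, -12)) = -16744/((-(-96)*16)) = -16744/((-8*(-192))) = -16744/1536 = -16744*1/1536 = -2093/192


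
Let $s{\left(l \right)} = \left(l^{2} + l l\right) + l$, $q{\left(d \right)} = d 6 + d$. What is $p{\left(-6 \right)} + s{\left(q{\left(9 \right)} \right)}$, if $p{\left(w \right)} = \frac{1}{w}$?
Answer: $\frac{48005}{6} \approx 8000.8$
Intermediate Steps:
$q{\left(d \right)} = 7 d$ ($q{\left(d \right)} = 6 d + d = 7 d$)
$s{\left(l \right)} = l + 2 l^{2}$ ($s{\left(l \right)} = \left(l^{2} + l^{2}\right) + l = 2 l^{2} + l = l + 2 l^{2}$)
$p{\left(-6 \right)} + s{\left(q{\left(9 \right)} \right)} = \frac{1}{-6} + 7 \cdot 9 \left(1 + 2 \cdot 7 \cdot 9\right) = - \frac{1}{6} + 63 \left(1 + 2 \cdot 63\right) = - \frac{1}{6} + 63 \left(1 + 126\right) = - \frac{1}{6} + 63 \cdot 127 = - \frac{1}{6} + 8001 = \frac{48005}{6}$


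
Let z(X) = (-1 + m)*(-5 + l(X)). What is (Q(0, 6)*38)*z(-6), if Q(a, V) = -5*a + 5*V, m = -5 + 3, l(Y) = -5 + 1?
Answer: 30780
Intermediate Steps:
l(Y) = -4
m = -2
z(X) = 27 (z(X) = (-1 - 2)*(-5 - 4) = -3*(-9) = 27)
(Q(0, 6)*38)*z(-6) = ((-5*0 + 5*6)*38)*27 = ((0 + 30)*38)*27 = (30*38)*27 = 1140*27 = 30780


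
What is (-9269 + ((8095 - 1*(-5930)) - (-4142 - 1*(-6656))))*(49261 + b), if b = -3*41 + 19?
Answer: 110209994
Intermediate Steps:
b = -104 (b = -123 + 19 = -104)
(-9269 + ((8095 - 1*(-5930)) - (-4142 - 1*(-6656))))*(49261 + b) = (-9269 + ((8095 - 1*(-5930)) - (-4142 - 1*(-6656))))*(49261 - 104) = (-9269 + ((8095 + 5930) - (-4142 + 6656)))*49157 = (-9269 + (14025 - 1*2514))*49157 = (-9269 + (14025 - 2514))*49157 = (-9269 + 11511)*49157 = 2242*49157 = 110209994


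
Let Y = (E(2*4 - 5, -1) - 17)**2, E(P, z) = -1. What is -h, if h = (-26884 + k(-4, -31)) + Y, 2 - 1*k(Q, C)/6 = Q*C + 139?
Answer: 28126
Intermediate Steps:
k(Q, C) = -822 - 6*C*Q (k(Q, C) = 12 - 6*(Q*C + 139) = 12 - 6*(C*Q + 139) = 12 - 6*(139 + C*Q) = 12 + (-834 - 6*C*Q) = -822 - 6*C*Q)
Y = 324 (Y = (-1 - 17)**2 = (-18)**2 = 324)
h = -28126 (h = (-26884 + (-822 - 6*(-31)*(-4))) + 324 = (-26884 + (-822 - 744)) + 324 = (-26884 - 1566) + 324 = -28450 + 324 = -28126)
-h = -1*(-28126) = 28126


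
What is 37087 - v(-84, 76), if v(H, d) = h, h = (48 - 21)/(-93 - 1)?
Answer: 3486205/94 ≈ 37087.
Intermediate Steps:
h = -27/94 (h = 27/(-94) = 27*(-1/94) = -27/94 ≈ -0.28723)
v(H, d) = -27/94
37087 - v(-84, 76) = 37087 - 1*(-27/94) = 37087 + 27/94 = 3486205/94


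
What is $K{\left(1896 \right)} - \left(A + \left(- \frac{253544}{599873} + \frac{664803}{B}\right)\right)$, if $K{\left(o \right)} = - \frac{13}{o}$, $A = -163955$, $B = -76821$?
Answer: $\frac{4775348141190037013}{29124357239256} \approx 1.6396 \cdot 10^{5}$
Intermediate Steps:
$K{\left(1896 \right)} - \left(A + \left(- \frac{253544}{599873} + \frac{664803}{B}\right)\right) = - \frac{13}{1896} - \left(-163955 + \left(- \frac{253544}{599873} + \frac{664803}{-76821}\right)\right) = \left(-13\right) \frac{1}{1896} - \left(-163955 + \left(\left(-253544\right) \frac{1}{599873} + 664803 \left(- \frac{1}{76821}\right)\right)\right) = - \frac{13}{1896} - \left(-163955 - \frac{139424957881}{15360947911}\right) = - \frac{13}{1896} - - \frac{2518643639705886}{15360947911} = - \frac{13}{1896} + \frac{2518643639705886}{15360947911} = \frac{4775348141190037013}{29124357239256}$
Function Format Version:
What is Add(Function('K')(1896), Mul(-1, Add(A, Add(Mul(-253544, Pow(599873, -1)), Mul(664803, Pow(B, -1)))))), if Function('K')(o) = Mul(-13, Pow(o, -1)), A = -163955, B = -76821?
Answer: Rational(4775348141190037013, 29124357239256) ≈ 1.6396e+5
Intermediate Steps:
Add(Function('K')(1896), Mul(-1, Add(A, Add(Mul(-253544, Pow(599873, -1)), Mul(664803, Pow(B, -1)))))) = Add(Mul(-13, Pow(1896, -1)), Mul(-1, Add(-163955, Add(Mul(-253544, Pow(599873, -1)), Mul(664803, Pow(-76821, -1)))))) = Add(Mul(-13, Rational(1, 1896)), Mul(-1, Add(-163955, Add(Mul(-253544, Rational(1, 599873)), Mul(664803, Rational(-1, 76821)))))) = Add(Rational(-13, 1896), Mul(-1, Add(-163955, Add(Rational(-253544, 599873), Rational(-221601, 25607))))) = Add(Rational(-13, 1896), Mul(-1, Add(-163955, Rational(-139424957881, 15360947911)))) = Add(Rational(-13, 1896), Mul(-1, Rational(-2518643639705886, 15360947911))) = Add(Rational(-13, 1896), Rational(2518643639705886, 15360947911)) = Rational(4775348141190037013, 29124357239256)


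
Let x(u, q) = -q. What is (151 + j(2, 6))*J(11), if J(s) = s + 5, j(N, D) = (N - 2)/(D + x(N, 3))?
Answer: 2416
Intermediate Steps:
j(N, D) = (-2 + N)/(-3 + D) (j(N, D) = (N - 2)/(D - 1*3) = (-2 + N)/(D - 3) = (-2 + N)/(-3 + D))
J(s) = 5 + s
(151 + j(2, 6))*J(11) = (151 + (-2 + 2)/(-3 + 6))*(5 + 11) = (151 + 0/3)*16 = (151 + (⅓)*0)*16 = (151 + 0)*16 = 151*16 = 2416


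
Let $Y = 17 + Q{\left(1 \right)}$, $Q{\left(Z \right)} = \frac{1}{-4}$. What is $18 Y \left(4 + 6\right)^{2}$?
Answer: $30150$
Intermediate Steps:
$Q{\left(Z \right)} = - \frac{1}{4}$
$Y = \frac{67}{4}$ ($Y = 17 - \frac{1}{4} = \frac{67}{4} \approx 16.75$)
$18 Y \left(4 + 6\right)^{2} = 18 \cdot \frac{67}{4} \left(4 + 6\right)^{2} = \frac{603 \cdot 10^{2}}{2} = \frac{603}{2} \cdot 100 = 30150$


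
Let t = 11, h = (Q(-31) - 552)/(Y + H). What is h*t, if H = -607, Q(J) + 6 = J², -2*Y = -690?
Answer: -4433/262 ≈ -16.920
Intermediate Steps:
Y = 345 (Y = -½*(-690) = 345)
Q(J) = -6 + J²
h = -403/262 (h = ((-6 + (-31)²) - 552)/(345 - 607) = ((-6 + 961) - 552)/(-262) = (955 - 552)*(-1/262) = 403*(-1/262) = -403/262 ≈ -1.5382)
h*t = -403/262*11 = -4433/262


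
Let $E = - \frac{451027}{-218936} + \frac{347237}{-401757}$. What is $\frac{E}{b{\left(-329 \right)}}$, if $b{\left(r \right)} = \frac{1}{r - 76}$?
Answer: $- \frac{14199377571945}{29319690184} \approx -484.29$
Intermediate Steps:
$b{\left(r \right)} = \frac{1}{-76 + r}$
$E = \frac{105180574607}{87959070552}$ ($E = \left(-451027\right) \left(- \frac{1}{218936}\right) + 347237 \left(- \frac{1}{401757}\right) = \frac{451027}{218936} - \frac{347237}{401757} = \frac{105180574607}{87959070552} \approx 1.1958$)
$\frac{E}{b{\left(-329 \right)}} = \frac{105180574607}{87959070552 \frac{1}{-76 - 329}} = \frac{105180574607}{87959070552 \frac{1}{-405}} = \frac{105180574607}{87959070552 \left(- \frac{1}{405}\right)} = \frac{105180574607}{87959070552} \left(-405\right) = - \frac{14199377571945}{29319690184}$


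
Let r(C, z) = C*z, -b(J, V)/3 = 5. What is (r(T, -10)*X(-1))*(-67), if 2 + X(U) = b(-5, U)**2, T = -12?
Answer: -1792920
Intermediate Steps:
b(J, V) = -15 (b(J, V) = -3*5 = -15)
X(U) = 223 (X(U) = -2 + (-15)**2 = -2 + 225 = 223)
(r(T, -10)*X(-1))*(-67) = (-12*(-10)*223)*(-67) = (120*223)*(-67) = 26760*(-67) = -1792920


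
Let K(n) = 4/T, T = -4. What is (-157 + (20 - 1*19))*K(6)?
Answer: 156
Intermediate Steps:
K(n) = -1 (K(n) = 4/(-4) = 4*(-¼) = -1)
(-157 + (20 - 1*19))*K(6) = (-157 + (20 - 1*19))*(-1) = (-157 + (20 - 19))*(-1) = (-157 + 1)*(-1) = -156*(-1) = 156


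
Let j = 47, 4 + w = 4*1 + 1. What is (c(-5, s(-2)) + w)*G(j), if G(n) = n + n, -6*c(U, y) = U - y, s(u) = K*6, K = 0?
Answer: 517/3 ≈ 172.33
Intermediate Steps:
s(u) = 0 (s(u) = 0*6 = 0)
c(U, y) = -U/6 + y/6 (c(U, y) = -(U - y)/6 = -U/6 + y/6)
w = 1 (w = -4 + (4*1 + 1) = -4 + (4 + 1) = -4 + 5 = 1)
G(n) = 2*n
(c(-5, s(-2)) + w)*G(j) = ((-⅙*(-5) + (⅙)*0) + 1)*(2*47) = ((⅚ + 0) + 1)*94 = (⅚ + 1)*94 = (11/6)*94 = 517/3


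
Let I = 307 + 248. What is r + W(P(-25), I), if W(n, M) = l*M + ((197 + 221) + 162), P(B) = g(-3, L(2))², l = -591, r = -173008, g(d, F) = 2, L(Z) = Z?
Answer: -500433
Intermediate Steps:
I = 555
P(B) = 4 (P(B) = 2² = 4)
W(n, M) = 580 - 591*M (W(n, M) = -591*M + ((197 + 221) + 162) = -591*M + (418 + 162) = -591*M + 580 = 580 - 591*M)
r + W(P(-25), I) = -173008 + (580 - 591*555) = -173008 + (580 - 328005) = -173008 - 327425 = -500433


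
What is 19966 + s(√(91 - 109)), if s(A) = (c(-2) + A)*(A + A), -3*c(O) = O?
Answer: 19930 + 4*I*√2 ≈ 19930.0 + 5.6569*I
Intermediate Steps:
c(O) = -O/3
s(A) = 2*A*(⅔ + A) (s(A) = (-⅓*(-2) + A)*(A + A) = (⅔ + A)*(2*A) = 2*A*(⅔ + A))
19966 + s(√(91 - 109)) = 19966 + 2*√(91 - 109)*(2 + 3*√(91 - 109))/3 = 19966 + 2*√(-18)*(2 + 3*√(-18))/3 = 19966 + 2*(3*I*√2)*(2 + 3*(3*I*√2))/3 = 19966 + 2*(3*I*√2)*(2 + 9*I*√2)/3 = 19966 + 2*I*√2*(2 + 9*I*√2)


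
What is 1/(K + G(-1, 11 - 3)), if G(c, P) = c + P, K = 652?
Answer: 1/659 ≈ 0.0015175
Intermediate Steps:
G(c, P) = P + c
1/(K + G(-1, 11 - 3)) = 1/(652 + ((11 - 3) - 1)) = 1/(652 + (8 - 1)) = 1/(652 + 7) = 1/659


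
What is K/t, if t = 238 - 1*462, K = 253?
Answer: -253/224 ≈ -1.1295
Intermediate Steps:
t = -224 (t = 238 - 462 = -224)
K/t = 253/(-224) = 253*(-1/224) = -253/224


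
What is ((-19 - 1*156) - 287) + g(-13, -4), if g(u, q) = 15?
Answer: -447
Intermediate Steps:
((-19 - 1*156) - 287) + g(-13, -4) = ((-19 - 1*156) - 287) + 15 = ((-19 - 156) - 287) + 15 = (-175 - 287) + 15 = -462 + 15 = -447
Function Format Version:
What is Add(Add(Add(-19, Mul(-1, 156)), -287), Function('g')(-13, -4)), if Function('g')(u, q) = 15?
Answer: -447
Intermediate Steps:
Add(Add(Add(-19, Mul(-1, 156)), -287), Function('g')(-13, -4)) = Add(Add(Add(-19, Mul(-1, 156)), -287), 15) = Add(Add(Add(-19, -156), -287), 15) = Add(Add(-175, -287), 15) = Add(-462, 15) = -447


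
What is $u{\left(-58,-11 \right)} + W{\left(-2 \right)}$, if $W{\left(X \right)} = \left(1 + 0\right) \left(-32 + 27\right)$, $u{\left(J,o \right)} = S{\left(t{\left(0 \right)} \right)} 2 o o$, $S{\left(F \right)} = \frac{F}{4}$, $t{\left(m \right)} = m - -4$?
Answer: $237$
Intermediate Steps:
$t{\left(m \right)} = 4 + m$ ($t{\left(m \right)} = m + 4 = 4 + m$)
$S{\left(F \right)} = \frac{F}{4}$ ($S{\left(F \right)} = F \frac{1}{4} = \frac{F}{4}$)
$u{\left(J,o \right)} = 2 o^{2}$ ($u{\left(J,o \right)} = \frac{4 + 0}{4} \cdot 2 o o = \frac{1}{4} \cdot 4 \cdot 2 o o = 1 \cdot 2 o o = 2 o o = 2 o^{2}$)
$W{\left(X \right)} = -5$ ($W{\left(X \right)} = 1 \left(-5\right) = -5$)
$u{\left(-58,-11 \right)} + W{\left(-2 \right)} = 2 \left(-11\right)^{2} - 5 = 2 \cdot 121 - 5 = 242 - 5 = 237$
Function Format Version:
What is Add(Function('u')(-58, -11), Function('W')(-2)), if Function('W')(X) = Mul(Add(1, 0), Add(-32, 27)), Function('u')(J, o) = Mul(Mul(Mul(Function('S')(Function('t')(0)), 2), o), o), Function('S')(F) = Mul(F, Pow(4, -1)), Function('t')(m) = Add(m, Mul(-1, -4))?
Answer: 237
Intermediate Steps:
Function('t')(m) = Add(4, m) (Function('t')(m) = Add(m, 4) = Add(4, m))
Function('S')(F) = Mul(Rational(1, 4), F) (Function('S')(F) = Mul(F, Rational(1, 4)) = Mul(Rational(1, 4), F))
Function('u')(J, o) = Mul(2, Pow(o, 2)) (Function('u')(J, o) = Mul(Mul(Mul(Mul(Rational(1, 4), Add(4, 0)), 2), o), o) = Mul(Mul(Mul(Mul(Rational(1, 4), 4), 2), o), o) = Mul(Mul(Mul(1, 2), o), o) = Mul(Mul(2, o), o) = Mul(2, Pow(o, 2)))
Function('W')(X) = -5 (Function('W')(X) = Mul(1, -5) = -5)
Add(Function('u')(-58, -11), Function('W')(-2)) = Add(Mul(2, Pow(-11, 2)), -5) = Add(Mul(2, 121), -5) = Add(242, -5) = 237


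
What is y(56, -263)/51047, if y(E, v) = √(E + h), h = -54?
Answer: √2/51047 ≈ 2.7704e-5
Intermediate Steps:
y(E, v) = √(-54 + E) (y(E, v) = √(E - 54) = √(-54 + E))
y(56, -263)/51047 = √(-54 + 56)/51047 = √2*(1/51047) = √2/51047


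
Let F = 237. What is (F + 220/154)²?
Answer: 2785561/49 ≈ 56848.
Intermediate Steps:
(F + 220/154)² = (237 + 220/154)² = (237 + 220*(1/154))² = (237 + 10/7)² = (1669/7)² = 2785561/49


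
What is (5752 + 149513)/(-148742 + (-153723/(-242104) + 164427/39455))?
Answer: -1483124401129800/1420769440068067 ≈ -1.0439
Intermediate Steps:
(5752 + 149513)/(-148742 + (-153723/(-242104) + 164427/39455)) = 155265/(-148742 + (-153723*(-1/242104) + 164427*(1/39455))) = 155265/(-148742 + (153723/242104 + 164427/39455)) = 155265/(-148742 + 45873575373/9552213320) = 155265/(-1420769440068067/9552213320) = 155265*(-9552213320/1420769440068067) = -1483124401129800/1420769440068067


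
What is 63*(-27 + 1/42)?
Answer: -3399/2 ≈ -1699.5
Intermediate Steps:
63*(-27 + 1/42) = 63*(-1133/42) = -3399/2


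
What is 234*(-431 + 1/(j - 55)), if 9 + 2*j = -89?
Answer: -403425/4 ≈ -1.0086e+5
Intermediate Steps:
j = -49 (j = -9/2 + (½)*(-89) = -9/2 - 89/2 = -49)
234*(-431 + 1/(j - 55)) = 234*(-431 + 1/(-49 - 55)) = 234*(-431 + 1/(-104)) = 234*(-431 - 1/104) = 234*(-44825/104) = -403425/4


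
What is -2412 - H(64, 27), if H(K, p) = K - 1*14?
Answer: -2462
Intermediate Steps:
H(K, p) = -14 + K (H(K, p) = K - 14 = -14 + K)
-2412 - H(64, 27) = -2412 - (-14 + 64) = -2412 - 1*50 = -2412 - 50 = -2462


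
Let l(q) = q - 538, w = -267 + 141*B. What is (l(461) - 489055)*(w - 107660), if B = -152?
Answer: 63273626388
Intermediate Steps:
w = -21699 (w = -267 + 141*(-152) = -267 - 21432 = -21699)
l(q) = -538 + q
(l(461) - 489055)*(w - 107660) = ((-538 + 461) - 489055)*(-21699 - 107660) = (-77 - 489055)*(-129359) = -489132*(-129359) = 63273626388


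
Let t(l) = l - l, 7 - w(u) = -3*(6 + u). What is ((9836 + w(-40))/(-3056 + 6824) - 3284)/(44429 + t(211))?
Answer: -4121457/55802824 ≈ -0.073858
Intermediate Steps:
w(u) = 25 + 3*u (w(u) = 7 - (-3)*(6 + u) = 7 - (-18 - 3*u) = 7 + (18 + 3*u) = 25 + 3*u)
t(l) = 0
((9836 + w(-40))/(-3056 + 6824) - 3284)/(44429 + t(211)) = ((9836 + (25 + 3*(-40)))/(-3056 + 6824) - 3284)/(44429 + 0) = ((9836 + (25 - 120))/3768 - 3284)/44429 = ((9836 - 95)*(1/3768) - 3284)*(1/44429) = (9741*(1/3768) - 3284)*(1/44429) = (3247/1256 - 3284)*(1/44429) = -4121457/1256*1/44429 = -4121457/55802824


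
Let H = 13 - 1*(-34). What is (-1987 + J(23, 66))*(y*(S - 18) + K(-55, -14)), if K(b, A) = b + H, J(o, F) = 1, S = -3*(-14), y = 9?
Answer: -413088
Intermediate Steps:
S = 42
H = 47 (H = 13 + 34 = 47)
K(b, A) = 47 + b (K(b, A) = b + 47 = 47 + b)
(-1987 + J(23, 66))*(y*(S - 18) + K(-55, -14)) = (-1987 + 1)*(9*(42 - 18) + (47 - 55)) = -1986*(9*24 - 8) = -1986*(216 - 8) = -1986*208 = -413088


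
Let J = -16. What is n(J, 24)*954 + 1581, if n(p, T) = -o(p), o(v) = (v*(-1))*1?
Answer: -13683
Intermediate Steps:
o(v) = -v (o(v) = -v*1 = -v)
n(p, T) = p (n(p, T) = -(-1)*p = p)
n(J, 24)*954 + 1581 = -16*954 + 1581 = -15264 + 1581 = -13683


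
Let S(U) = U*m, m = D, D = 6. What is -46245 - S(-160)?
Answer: -45285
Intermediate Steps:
m = 6
S(U) = 6*U (S(U) = U*6 = 6*U)
-46245 - S(-160) = -46245 - 6*(-160) = -46245 - 1*(-960) = -46245 + 960 = -45285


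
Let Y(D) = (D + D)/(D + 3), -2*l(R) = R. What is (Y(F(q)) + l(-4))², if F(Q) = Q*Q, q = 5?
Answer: 2809/196 ≈ 14.332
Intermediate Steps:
l(R) = -R/2
F(Q) = Q²
Y(D) = 2*D/(3 + D) (Y(D) = (2*D)/(3 + D) = 2*D/(3 + D))
(Y(F(q)) + l(-4))² = (2*5²/(3 + 5²) - ½*(-4))² = (2*25/(3 + 25) + 2)² = (2*25/28 + 2)² = (2*25*(1/28) + 2)² = (25/14 + 2)² = (53/14)² = 2809/196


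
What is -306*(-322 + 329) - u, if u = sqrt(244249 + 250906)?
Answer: -2142 - sqrt(495155) ≈ -2845.7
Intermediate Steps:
u = sqrt(495155) ≈ 703.67
-306*(-322 + 329) - u = -306*(-322 + 329) - sqrt(495155) = -306*7 - sqrt(495155) = -2142 - sqrt(495155)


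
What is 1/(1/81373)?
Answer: 81373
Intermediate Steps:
1/(1/81373) = 81373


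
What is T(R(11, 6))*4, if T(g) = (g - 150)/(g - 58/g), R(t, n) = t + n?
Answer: -1292/33 ≈ -39.151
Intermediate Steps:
R(t, n) = n + t
T(g) = (-150 + g)/(g - 58/g)
T(R(11, 6))*4 = ((6 + 11)*(-150 + (6 + 11))/(-58 + (6 + 11)²))*4 = (17*(-150 + 17)/(-58 + 17²))*4 = (17*(-133)/(-58 + 289))*4 = (17*(-133)/231)*4 = (17*(1/231)*(-133))*4 = -323/33*4 = -1292/33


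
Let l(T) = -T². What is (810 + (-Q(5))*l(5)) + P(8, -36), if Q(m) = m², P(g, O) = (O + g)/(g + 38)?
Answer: 32991/23 ≈ 1434.4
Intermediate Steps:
P(g, O) = (O + g)/(38 + g)
(810 + (-Q(5))*l(5)) + P(8, -36) = (810 + (-1*5²)*(-1*5²)) + (-36 + 8)/(38 + 8) = (810 + (-1*25)*(-1*25)) - 28/46 = (810 - 25*(-25)) + (1/46)*(-28) = (810 + 625) - 14/23 = 1435 - 14/23 = 32991/23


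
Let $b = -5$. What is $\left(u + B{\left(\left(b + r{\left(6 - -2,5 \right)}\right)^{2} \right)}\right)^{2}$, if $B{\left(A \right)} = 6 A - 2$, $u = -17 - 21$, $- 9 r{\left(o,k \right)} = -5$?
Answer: $\frac{4494400}{729} \approx 6165.2$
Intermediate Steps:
$r{\left(o,k \right)} = \frac{5}{9}$ ($r{\left(o,k \right)} = \left(- \frac{1}{9}\right) \left(-5\right) = \frac{5}{9}$)
$u = -38$
$B{\left(A \right)} = -2 + 6 A$
$\left(u + B{\left(\left(b + r{\left(6 - -2,5 \right)}\right)^{2} \right)}\right)^{2} = \left(-38 - \left(2 - 6 \left(-5 + \frac{5}{9}\right)^{2}\right)\right)^{2} = \left(-38 - \left(2 - 6 \left(- \frac{40}{9}\right)^{2}\right)\right)^{2} = \left(-38 + \left(-2 + 6 \cdot \frac{1600}{81}\right)\right)^{2} = \left(-38 + \left(-2 + \frac{3200}{27}\right)\right)^{2} = \left(-38 + \frac{3146}{27}\right)^{2} = \left(\frac{2120}{27}\right)^{2} = \frac{4494400}{729}$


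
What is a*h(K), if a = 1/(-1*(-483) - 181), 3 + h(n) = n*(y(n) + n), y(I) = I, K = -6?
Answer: 69/302 ≈ 0.22848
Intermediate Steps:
h(n) = -3 + 2*n² (h(n) = -3 + n*(n + n) = -3 + n*(2*n) = -3 + 2*n²)
a = 1/302 (a = 1/(483 - 181) = 1/302 ≈ 0.0033113)
a*h(K) = (-3 + 2*(-6)²)/302 = (-3 + 2*36)/302 = (-3 + 72)/302 = (1/302)*69 = 69/302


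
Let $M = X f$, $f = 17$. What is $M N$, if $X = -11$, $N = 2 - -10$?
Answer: $-2244$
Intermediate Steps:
$N = 12$ ($N = 2 + 10 = 12$)
$M = -187$ ($M = \left(-11\right) 17 = -187$)
$M N = \left(-187\right) 12 = -2244$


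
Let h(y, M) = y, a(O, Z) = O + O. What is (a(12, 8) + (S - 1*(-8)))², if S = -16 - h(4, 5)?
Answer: 144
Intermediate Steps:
a(O, Z) = 2*O
S = -20 (S = -16 - 1*4 = -16 - 4 = -20)
(a(12, 8) + (S - 1*(-8)))² = (2*12 + (-20 - 1*(-8)))² = (24 + (-20 + 8))² = (24 - 12)² = 12² = 144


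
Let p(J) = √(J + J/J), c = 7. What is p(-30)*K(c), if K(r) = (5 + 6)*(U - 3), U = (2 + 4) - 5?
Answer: -22*I*√29 ≈ -118.47*I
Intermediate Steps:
U = 1 (U = 6 - 5 = 1)
K(r) = -22 (K(r) = (5 + 6)*(1 - 3) = 11*(-2) = -22)
p(J) = √(1 + J) (p(J) = √(J + 1) = √(1 + J))
p(-30)*K(c) = √(1 - 30)*(-22) = √(-29)*(-22) = (I*√29)*(-22) = -22*I*√29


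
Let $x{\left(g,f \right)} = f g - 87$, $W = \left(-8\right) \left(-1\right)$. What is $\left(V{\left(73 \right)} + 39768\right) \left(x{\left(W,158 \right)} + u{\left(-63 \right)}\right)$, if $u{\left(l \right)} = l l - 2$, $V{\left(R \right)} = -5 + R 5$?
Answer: $206418432$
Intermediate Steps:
$W = 8$
$V{\left(R \right)} = -5 + 5 R$
$x{\left(g,f \right)} = -87 + f g$
$u{\left(l \right)} = -2 + l^{2}$ ($u{\left(l \right)} = l^{2} - 2 = -2 + l^{2}$)
$\left(V{\left(73 \right)} + 39768\right) \left(x{\left(W,158 \right)} + u{\left(-63 \right)}\right) = \left(\left(-5 + 5 \cdot 73\right) + 39768\right) \left(\left(-87 + 158 \cdot 8\right) - \left(2 - \left(-63\right)^{2}\right)\right) = \left(\left(-5 + 365\right) + 39768\right) \left(\left(-87 + 1264\right) + \left(-2 + 3969\right)\right) = \left(360 + 39768\right) \left(1177 + 3967\right) = 40128 \cdot 5144 = 206418432$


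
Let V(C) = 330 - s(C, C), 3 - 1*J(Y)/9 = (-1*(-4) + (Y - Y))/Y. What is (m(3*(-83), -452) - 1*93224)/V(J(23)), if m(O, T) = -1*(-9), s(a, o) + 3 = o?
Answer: -2143945/7074 ≈ -303.07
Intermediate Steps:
s(a, o) = -3 + o
m(O, T) = 9
J(Y) = 27 - 36/Y (J(Y) = 27 - 9*(-1*(-4) + (Y - Y))/Y = 27 - 9*(4 + 0)/Y = 27 - 36/Y)
V(C) = 333 - C (V(C) = 330 - (-3 + C) = 330 + (3 - C) = 333 - C)
(m(3*(-83), -452) - 1*93224)/V(J(23)) = (9 - 1*93224)/(333 - (27 - 36/23)) = (9 - 93224)/(333 - (27 - 36*1/23)) = -93215/(333 - (27 - 36/23)) = -93215/(333 - 1*585/23) = -93215/(333 - 585/23) = -93215/7074/23 = -93215*23/7074 = -2143945/7074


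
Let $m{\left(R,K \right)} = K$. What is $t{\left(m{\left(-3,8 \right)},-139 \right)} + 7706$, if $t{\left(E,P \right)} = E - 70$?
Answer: $7644$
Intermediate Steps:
$t{\left(E,P \right)} = -70 + E$
$t{\left(m{\left(-3,8 \right)},-139 \right)} + 7706 = \left(-70 + 8\right) + 7706 = -62 + 7706 = 7644$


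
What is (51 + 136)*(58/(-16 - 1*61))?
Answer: -986/7 ≈ -140.86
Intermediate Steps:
(51 + 136)*(58/(-16 - 1*61)) = 187*(58/(-16 - 61)) = 187*(58/(-77)) = 187*(58*(-1/77)) = 187*(-58/77) = -986/7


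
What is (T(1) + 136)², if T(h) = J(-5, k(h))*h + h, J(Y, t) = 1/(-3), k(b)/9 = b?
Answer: 168100/9 ≈ 18678.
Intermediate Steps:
k(b) = 9*b
J(Y, t) = -⅓
T(h) = 2*h/3 (T(h) = -h/3 + h = 2*h/3)
(T(1) + 136)² = ((⅔)*1 + 136)² = (⅔ + 136)² = (410/3)² = 168100/9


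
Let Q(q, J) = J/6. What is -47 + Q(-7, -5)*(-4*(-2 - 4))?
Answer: -67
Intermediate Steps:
Q(q, J) = J/6 (Q(q, J) = J*(⅙) = J/6)
-47 + Q(-7, -5)*(-4*(-2 - 4)) = -47 + ((⅙)*(-5))*(-4*(-2 - 4)) = -47 - (-10)*(-6)/3 = -47 - ⅚*24 = -47 - 20 = -67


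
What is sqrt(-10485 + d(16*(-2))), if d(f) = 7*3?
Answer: 4*I*sqrt(654) ≈ 102.29*I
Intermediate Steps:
d(f) = 21
sqrt(-10485 + d(16*(-2))) = sqrt(-10485 + 21) = sqrt(-10464) = 4*I*sqrt(654)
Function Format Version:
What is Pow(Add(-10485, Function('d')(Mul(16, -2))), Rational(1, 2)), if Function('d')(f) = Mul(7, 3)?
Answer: Mul(4, I, Pow(654, Rational(1, 2))) ≈ Mul(102.29, I)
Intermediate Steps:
Function('d')(f) = 21
Pow(Add(-10485, Function('d')(Mul(16, -2))), Rational(1, 2)) = Pow(Add(-10485, 21), Rational(1, 2)) = Pow(-10464, Rational(1, 2)) = Mul(4, I, Pow(654, Rational(1, 2)))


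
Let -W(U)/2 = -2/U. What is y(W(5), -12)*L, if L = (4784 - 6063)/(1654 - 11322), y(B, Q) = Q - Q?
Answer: 0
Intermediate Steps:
W(U) = 4/U (W(U) = -(-4)/U = 4/U)
y(B, Q) = 0
L = 1279/9668 (L = -1279/(-9668) = -1279*(-1/9668) = 1279/9668 ≈ 0.13229)
y(W(5), -12)*L = 0*(1279/9668) = 0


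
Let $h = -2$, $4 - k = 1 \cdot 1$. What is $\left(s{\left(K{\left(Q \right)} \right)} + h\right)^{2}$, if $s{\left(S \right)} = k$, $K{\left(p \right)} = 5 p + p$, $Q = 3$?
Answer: $1$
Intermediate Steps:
$k = 3$ ($k = 4 - 1 \cdot 1 = 4 - 1 = 3$)
$K{\left(p \right)} = 6 p$
$s{\left(S \right)} = 3$
$\left(s{\left(K{\left(Q \right)} \right)} + h\right)^{2} = \left(3 - 2\right)^{2} = 1^{2} = 1$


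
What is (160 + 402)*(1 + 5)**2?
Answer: 20232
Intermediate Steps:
(160 + 402)*(1 + 5)**2 = 562*6**2 = 562*36 = 20232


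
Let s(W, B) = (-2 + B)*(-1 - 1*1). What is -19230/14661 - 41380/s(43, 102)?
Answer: 10047103/48870 ≈ 205.59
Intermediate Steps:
s(W, B) = 4 - 2*B (s(W, B) = (-2 + B)*(-1 - 1) = (-2 + B)*(-2) = 4 - 2*B)
-19230/14661 - 41380/s(43, 102) = -19230/14661 - 41380/(4 - 2*102) = -19230*1/14661 - 41380/(4 - 204) = -6410/4887 - 41380/(-200) = -6410/4887 - 41380*(-1/200) = -6410/4887 + 2069/10 = 10047103/48870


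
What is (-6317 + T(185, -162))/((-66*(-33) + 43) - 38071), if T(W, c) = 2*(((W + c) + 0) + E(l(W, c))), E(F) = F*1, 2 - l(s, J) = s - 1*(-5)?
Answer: 6647/35850 ≈ 0.18541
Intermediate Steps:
l(s, J) = -3 - s (l(s, J) = 2 - (s - 1*(-5)) = 2 - (s + 5) = 2 - (5 + s) = 2 + (-5 - s) = -3 - s)
E(F) = F
T(W, c) = -6 + 2*c (T(W, c) = 2*(((W + c) + 0) + (-3 - W)) = 2*((W + c) + (-3 - W)) = 2*(-3 + c) = -6 + 2*c)
(-6317 + T(185, -162))/((-66*(-33) + 43) - 38071) = (-6317 + (-6 + 2*(-162)))/((-66*(-33) + 43) - 38071) = (-6317 + (-6 - 324))/((2178 + 43) - 38071) = (-6317 - 330)/(2221 - 38071) = -6647/(-35850) = -6647*(-1/35850) = 6647/35850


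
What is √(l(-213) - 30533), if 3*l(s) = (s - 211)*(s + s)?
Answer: 5*√1187 ≈ 172.26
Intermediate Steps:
l(s) = 2*s*(-211 + s)/3 (l(s) = ((s - 211)*(s + s))/3 = ((-211 + s)*(2*s))/3 = (2*s*(-211 + s))/3 = 2*s*(-211 + s)/3)
√(l(-213) - 30533) = √((⅔)*(-213)*(-211 - 213) - 30533) = √((⅔)*(-213)*(-424) - 30533) = √(60208 - 30533) = √29675 = 5*√1187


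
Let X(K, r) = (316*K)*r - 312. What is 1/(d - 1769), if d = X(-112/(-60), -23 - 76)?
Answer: -5/302389 ≈ -1.6535e-5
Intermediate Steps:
X(K, r) = -312 + 316*K*r (X(K, r) = 316*K*r - 312 = -312 + 316*K*r)
d = -293544/5 (d = -312 + 316*(-112/(-60))*(-23 - 76) = -312 + 316*(-112*(-1/60))*(-99) = -312 + 316*(28/15)*(-99) = -312 - 291984/5 = -293544/5 ≈ -58709.)
1/(d - 1769) = 1/(-293544/5 - 1769) = 1/(-302389/5) = -5/302389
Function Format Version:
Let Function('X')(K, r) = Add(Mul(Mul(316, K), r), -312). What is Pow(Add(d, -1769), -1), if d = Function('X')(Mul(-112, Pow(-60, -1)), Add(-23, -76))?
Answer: Rational(-5, 302389) ≈ -1.6535e-5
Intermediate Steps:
Function('X')(K, r) = Add(-312, Mul(316, K, r)) (Function('X')(K, r) = Add(Mul(316, K, r), -312) = Add(-312, Mul(316, K, r)))
d = Rational(-293544, 5) (d = Add(-312, Mul(316, Mul(-112, Pow(-60, -1)), Add(-23, -76))) = Add(-312, Mul(316, Mul(-112, Rational(-1, 60)), -99)) = Add(-312, Mul(316, Rational(28, 15), -99)) = Add(-312, Rational(-291984, 5)) = Rational(-293544, 5) ≈ -58709.)
Pow(Add(d, -1769), -1) = Pow(Add(Rational(-293544, 5), -1769), -1) = Pow(Rational(-302389, 5), -1) = Rational(-5, 302389)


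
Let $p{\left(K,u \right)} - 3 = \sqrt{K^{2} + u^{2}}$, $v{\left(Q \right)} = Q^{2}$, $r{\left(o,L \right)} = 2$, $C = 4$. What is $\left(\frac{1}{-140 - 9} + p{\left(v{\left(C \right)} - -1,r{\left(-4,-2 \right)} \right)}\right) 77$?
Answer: $\frac{34342}{149} + 77 \sqrt{293} \approx 1548.5$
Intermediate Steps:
$p{\left(K,u \right)} = 3 + \sqrt{K^{2} + u^{2}}$
$\left(\frac{1}{-140 - 9} + p{\left(v{\left(C \right)} - -1,r{\left(-4,-2 \right)} \right)}\right) 77 = \left(\frac{1}{-140 - 9} + \left(3 + \sqrt{\left(4^{2} - -1\right)^{2} + 2^{2}}\right)\right) 77 = \left(\frac{1}{-149} + \left(3 + \sqrt{\left(16 + 1\right)^{2} + 4}\right)\right) 77 = \left(- \frac{1}{149} + \left(3 + \sqrt{17^{2} + 4}\right)\right) 77 = \left(- \frac{1}{149} + \left(3 + \sqrt{289 + 4}\right)\right) 77 = \left(- \frac{1}{149} + \left(3 + \sqrt{293}\right)\right) 77 = \left(\frac{446}{149} + \sqrt{293}\right) 77 = \frac{34342}{149} + 77 \sqrt{293}$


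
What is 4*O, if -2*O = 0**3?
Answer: 0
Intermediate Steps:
O = 0 (O = -1/2*0**3 = -1/2*0 = 0)
4*O = 4*0 = 0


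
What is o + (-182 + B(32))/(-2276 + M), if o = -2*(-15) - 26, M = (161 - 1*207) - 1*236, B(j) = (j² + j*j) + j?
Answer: 4167/1279 ≈ 3.2580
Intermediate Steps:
B(j) = j + 2*j² (B(j) = (j² + j²) + j = 2*j² + j = j + 2*j²)
M = -282 (M = (161 - 207) - 236 = -46 - 236 = -282)
o = 4 (o = 30 - 26 = 4)
o + (-182 + B(32))/(-2276 + M) = 4 + (-182 + 32*(1 + 2*32))/(-2276 - 282) = 4 + (-182 + 32*(1 + 64))/(-2558) = 4 + (-182 + 32*65)*(-1/2558) = 4 + (-182 + 2080)*(-1/2558) = 4 + 1898*(-1/2558) = 4 - 949/1279 = 4167/1279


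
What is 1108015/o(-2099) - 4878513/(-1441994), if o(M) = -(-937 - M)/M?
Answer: 838421244965299/418899257 ≈ 2.0015e+6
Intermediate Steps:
o(M) = -(-937 - M)/M
1108015/o(-2099) - 4878513/(-1441994) = 1108015/(((937 - 2099)/(-2099))) - 4878513/(-1441994) = 1108015/((-1/2099*(-1162))) - 4878513*(-1/1441994) = 1108015/(1162/2099) + 4878513/1441994 = 1108015*(2099/1162) + 4878513/1441994 = 2325723485/1162 + 4878513/1441994 = 838421244965299/418899257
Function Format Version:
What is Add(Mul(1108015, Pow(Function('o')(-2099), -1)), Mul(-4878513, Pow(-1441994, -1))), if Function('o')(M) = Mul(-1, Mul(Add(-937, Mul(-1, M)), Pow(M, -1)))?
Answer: Rational(838421244965299, 418899257) ≈ 2.0015e+6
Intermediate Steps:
Function('o')(M) = Mul(-1, Pow(M, -1), Add(-937, Mul(-1, M))) (Function('o')(M) = Mul(-1, Mul(Pow(M, -1), Add(-937, Mul(-1, M)))) = Mul(-1, Pow(M, -1), Add(-937, Mul(-1, M))))
Add(Mul(1108015, Pow(Function('o')(-2099), -1)), Mul(-4878513, Pow(-1441994, -1))) = Add(Mul(1108015, Pow(Mul(Pow(-2099, -1), Add(937, -2099)), -1)), Mul(-4878513, Pow(-1441994, -1))) = Add(Mul(1108015, Pow(Mul(Rational(-1, 2099), -1162), -1)), Mul(-4878513, Rational(-1, 1441994))) = Add(Mul(1108015, Pow(Rational(1162, 2099), -1)), Rational(4878513, 1441994)) = Add(Mul(1108015, Rational(2099, 1162)), Rational(4878513, 1441994)) = Add(Rational(2325723485, 1162), Rational(4878513, 1441994)) = Rational(838421244965299, 418899257)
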